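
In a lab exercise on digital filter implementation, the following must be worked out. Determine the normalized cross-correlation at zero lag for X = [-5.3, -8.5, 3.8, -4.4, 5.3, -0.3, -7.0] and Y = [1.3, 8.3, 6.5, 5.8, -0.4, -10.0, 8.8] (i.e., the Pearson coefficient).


Pearson correlation coefficient (population):
r = cov(X,Y) / (std(X) * std(Y))
Mean X = -2.3429, Mean Y = 2.9
Cov(X,Y) = -13.06
Std(X) = 4.969868, Std(Y) = 6.155137
r = -0.4269

-0.4269


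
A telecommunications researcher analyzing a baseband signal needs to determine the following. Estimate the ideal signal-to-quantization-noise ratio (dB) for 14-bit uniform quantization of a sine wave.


Theoretical SNR for a full-scale sinusoid:
SNR = 6.02 * N + 1.76
    = 6.02 * 14 + 1.76
    = 84.28 + 1.76
    = 86.04 dB

86.04 dB


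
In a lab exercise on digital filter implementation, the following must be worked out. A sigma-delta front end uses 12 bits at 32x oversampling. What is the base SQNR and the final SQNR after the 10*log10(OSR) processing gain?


Step 1 — baseline SQNR at Nyquist:
SQNR_base = 6.02*N + 1.76
          = 6.02*12 + 1.76
          = 74.0 dB

Step 2 — oversampling processing gain:
G = 10*log10(OSR) = 10*log10(32) = 15.05 dB

Step 3 — total:
SQNR_total = 74.0 + 15.05 = 89.05 dB

Base SQNR = 74.0 dB; oversampled SQNR = 89.05 dB


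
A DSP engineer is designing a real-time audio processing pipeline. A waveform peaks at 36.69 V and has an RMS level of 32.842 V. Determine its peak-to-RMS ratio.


Crest factor is the ratio of peak to RMS:
CF = V_peak / V_rms
   = 36.69 / 32.842
   = 1.1172

1.1172


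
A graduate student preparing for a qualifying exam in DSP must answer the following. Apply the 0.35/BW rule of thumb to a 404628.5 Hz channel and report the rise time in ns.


Rise time from bandwidth relationship:
tr = 0.35 / BW
   = 0.35 / 404628.5
   = 8.649909732e-07 s
   = 864.991 ns

864.991 ns


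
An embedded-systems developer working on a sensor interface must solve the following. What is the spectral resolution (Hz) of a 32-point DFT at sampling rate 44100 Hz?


DFT frequency resolution:
df = fs / N
   = 44100 / 32
   = 1378.125 Hz

1378.125 Hz


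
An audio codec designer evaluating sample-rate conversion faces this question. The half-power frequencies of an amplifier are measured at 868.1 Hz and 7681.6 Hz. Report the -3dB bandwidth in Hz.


Bandwidth is the difference of -3dB frequencies:
BW = f_high - f_low
   = 7681.6 - 868.1
   = 6813.5 Hz

6813.5 Hz


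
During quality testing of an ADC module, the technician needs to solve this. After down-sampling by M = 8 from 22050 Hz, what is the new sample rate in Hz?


Decimation reduces the sample rate:
fs_out = fs_in / M
       = 22050 / 8
       = 2756.25 Hz

2756.25 Hz


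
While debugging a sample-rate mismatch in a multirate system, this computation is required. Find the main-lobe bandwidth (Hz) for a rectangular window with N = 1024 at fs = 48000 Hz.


Main lobe width for a rectangular window:
Width = 2 * fs / N
      = 2 * 48000 / 1024
      = 96000 / 1024
      = 93.75 Hz

93.75 Hz


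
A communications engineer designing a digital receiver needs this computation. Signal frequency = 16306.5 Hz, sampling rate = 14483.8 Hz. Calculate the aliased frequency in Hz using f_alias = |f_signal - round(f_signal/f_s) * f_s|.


Compute the nearest integer multiple of fs to the signal:
n = round(16306.5 / 14483.8) = 1
f_alias = |16306.5 - 1 * 14483.8|
        = |16306.5 - 14483.8|
        = 1822.7 Hz

1822.7


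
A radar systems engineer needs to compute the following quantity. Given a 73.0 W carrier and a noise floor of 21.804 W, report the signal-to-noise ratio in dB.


SNR in decibels:
SNR = 10 * log10(Ps / Pn)
    = 10 * log10(73.0 / 21.804)
    = 10 * log10(3.348)
    = 10 * 0.5248
    = 5.25 dB

5.25 dB


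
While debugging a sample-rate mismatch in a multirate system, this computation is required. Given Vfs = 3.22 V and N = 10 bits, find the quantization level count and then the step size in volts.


Step 1 — number of quantization levels:
L = 2^N = 2^10 = 1024

Step 2 — LSB step size:
delta = Vfs / L
      = 3.22 / 1024
      = 0.00314453 V

Levels = 1024; step size = 0.00314453 V


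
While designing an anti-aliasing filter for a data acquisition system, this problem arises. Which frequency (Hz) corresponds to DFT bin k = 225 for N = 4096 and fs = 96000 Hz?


Frequency of DFT bin k:
f_k = k * fs / N
    = 225 * 96000 / 4096
    = 21600000 / 4096
    = 5273.438 Hz

5273.438 Hz


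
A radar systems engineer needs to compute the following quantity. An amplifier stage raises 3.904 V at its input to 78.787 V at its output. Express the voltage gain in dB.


Voltage gain in dB:
G = 20 * log10(Vout / Vin)
  = 20 * log10(78.787 / 3.904)
  = 20 * log10(20.181096)
  = 20 * 1.304945
  = 26.1 dB

26.1 dB


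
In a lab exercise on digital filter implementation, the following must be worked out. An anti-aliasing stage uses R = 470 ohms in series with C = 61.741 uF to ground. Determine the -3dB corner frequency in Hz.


Cutoff frequency of a first-order RC filter:
fc = 1 / (2 * pi * R * C)
C = 61.741 uF = 6.1741e-05 F
fc = 1 / (2 * pi * 470 * 6.1741e-05)
   = 1 / 0.18232716770377
   = 5.484646 Hz

5.484646 Hz


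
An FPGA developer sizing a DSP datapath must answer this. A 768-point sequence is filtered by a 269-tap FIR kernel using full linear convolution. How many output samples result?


Linear convolution output length:
L = N + M - 1
  = 768 + 269 - 1
  = 1036 samples

1036


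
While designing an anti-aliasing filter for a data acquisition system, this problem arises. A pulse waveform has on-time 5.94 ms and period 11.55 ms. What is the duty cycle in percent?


Duty cycle as a percentage:
DC = (t_on / T) * 100
   = (5.94 / 11.55) * 100
   = 0.514286 * 100
   = 51.43 %

51.43 %


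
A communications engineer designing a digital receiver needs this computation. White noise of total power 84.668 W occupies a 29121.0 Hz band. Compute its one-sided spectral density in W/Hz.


Power spectral density:
PSD = P / BW
    = 84.668 / 29121.0
    = 0.00290746 W/Hz

0.00290746 W/Hz


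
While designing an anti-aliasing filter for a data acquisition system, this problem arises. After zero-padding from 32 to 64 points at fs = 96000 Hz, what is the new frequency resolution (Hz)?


Frequency resolution after zero-padding:
N_padded = 32 * 2 = 64
df = fs / N_padded
   = 96000 / 64
   = 1500.0 Hz

1500.0 Hz


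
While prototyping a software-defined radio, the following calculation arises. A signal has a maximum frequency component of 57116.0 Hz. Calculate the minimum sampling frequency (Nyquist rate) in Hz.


The Nyquist rate is twice the maximum frequency component.
fs_min = 2 * fmax
      = 2 * 57116.0
      = 114232.0 Hz

114232.0


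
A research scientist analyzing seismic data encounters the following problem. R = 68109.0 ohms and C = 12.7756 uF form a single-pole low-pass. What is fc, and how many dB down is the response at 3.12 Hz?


Step 1 — cutoff frequency:
fc = 1 / (2*pi*R*C)
C = 12.7756 uF = 1.27756e-05 F
fc = 1 / (2*pi*68109.0*1.27756e-05)
   = 0.182909 Hz

Step 2 — magnitude at f = 3.12 Hz:
|H(f)| = 1 / sqrt(1 + (f/fc)^2)
f/fc = 3.12 / 0.182909 = 17.057663
|H| = 1 / sqrt(1 + 290.963867) = 0.0585242
|H|_dB = 20*log10(0.0585242) = -24.65 dB

fc = 0.182909 Hz; |H(3.12 Hz)| = -24.65 dB


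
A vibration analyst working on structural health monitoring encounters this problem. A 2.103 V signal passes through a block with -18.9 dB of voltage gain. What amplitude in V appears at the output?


Output voltage from dB gain:
V_out = V_in * 10^(gain_dB / 20)
      = 2.103 * 10^(-18.9 / 20)
      = 2.103 * 0.113501
      = 0.2387 V

0.2387 V


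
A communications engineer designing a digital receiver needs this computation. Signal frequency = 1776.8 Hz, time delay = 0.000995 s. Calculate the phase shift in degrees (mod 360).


Phase shift from frequency and time delay:
phi = 360 * f * t_delay
    = 360 * 1776.8 * 0.000995
    = 636.45 degrees
    mod 360 = 276.45 degrees

276.45 degrees


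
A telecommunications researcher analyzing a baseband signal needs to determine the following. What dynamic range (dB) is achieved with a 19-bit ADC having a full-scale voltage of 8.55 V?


Dynamic range from full-scale to LSB:
V_min = V_max / 2^bits = 8.55 / 2^19
DR = 20 * log10(V_max / V_min)
   = 20 * log10(2^19)
   = 20 * 19 * log10(2)
   = 114.39 dB

114.39 dB


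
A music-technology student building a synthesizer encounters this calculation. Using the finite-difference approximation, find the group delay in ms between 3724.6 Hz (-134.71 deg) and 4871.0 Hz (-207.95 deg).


Group delay from phase difference:
tau = -d(phi)/d(omega)
d(phi) = -73.24 deg = -1.278279 rad
d(omega) = 2*pi*(4871.0 - 3724.6) = 7203.0436 rad/s
tau = -(-1.278279) / 7203.0436
    = 0.1775 ms

0.1775 ms


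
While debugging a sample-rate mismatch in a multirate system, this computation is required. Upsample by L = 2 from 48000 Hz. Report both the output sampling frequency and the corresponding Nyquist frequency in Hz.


Step 1 — output sample rate after interpolation by L:
fs_out = L * fs_in = 2 * 48000 = 96000 Hz

Step 2 — Nyquist frequency of the output stream:
f_Nyq = fs_out / 2 = 96000 / 2 = 48000.0 Hz

fs_out = 96000 Hz; f_Nyquist = 48000.0 Hz


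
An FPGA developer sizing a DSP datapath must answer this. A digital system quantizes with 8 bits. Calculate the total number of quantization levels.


Number of quantization levels = 2^N
= 2^8
= 256

256


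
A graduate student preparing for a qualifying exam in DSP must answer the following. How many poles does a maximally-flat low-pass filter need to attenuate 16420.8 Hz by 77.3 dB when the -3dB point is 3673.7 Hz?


Butterworth filter order formula:
n = log10(10^(A/10) - 1) / (2 * log10(f_stop/f_pass))
10^(77.3/10) - 1 = 53703178.637
f_stop/f_pass = 16420.8 / 3673.7 = 4.4698
n = 5.9435 -> ceil = 6

6


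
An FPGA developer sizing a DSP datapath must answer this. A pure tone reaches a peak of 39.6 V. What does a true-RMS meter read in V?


RMS voltage for a sinusoidal waveform:
V_rms = V_peak / sqrt(2)
      = 39.6 / 1.414214
      = 28.001 V

28.001 V


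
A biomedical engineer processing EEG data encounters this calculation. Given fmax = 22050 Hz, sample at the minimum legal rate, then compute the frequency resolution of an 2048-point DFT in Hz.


Step 1 — Nyquist sampling rate:
fs = 2 * fmax = 2 * 22050 = 44100 Hz

Step 2 — DFT bin spacing:
df = fs / N = 44100 / 2048 = 21.5332 Hz

21.5332 Hz


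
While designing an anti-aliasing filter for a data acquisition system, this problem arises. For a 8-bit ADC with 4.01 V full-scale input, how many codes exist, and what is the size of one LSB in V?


Step 1 — number of quantization levels:
L = 2^N = 2^8 = 256

Step 2 — LSB step size:
delta = Vfs / L
      = 4.01 / 256
      = 0.01566406 V

Levels = 256; step size = 0.01566406 V


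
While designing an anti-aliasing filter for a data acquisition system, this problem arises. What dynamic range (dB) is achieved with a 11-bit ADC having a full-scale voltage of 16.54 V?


Dynamic range from full-scale to LSB:
V_min = V_max / 2^bits = 16.54 / 2^11
DR = 20 * log10(V_max / V_min)
   = 20 * log10(2^11)
   = 20 * 11 * log10(2)
   = 66.23 dB

66.23 dB


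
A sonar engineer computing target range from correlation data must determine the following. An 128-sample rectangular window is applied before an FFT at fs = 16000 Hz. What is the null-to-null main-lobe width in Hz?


Main lobe width for a rectangular window:
Width = 2 * fs / N
      = 2 * 16000 / 128
      = 32000 / 128
      = 250.0 Hz

250.0 Hz


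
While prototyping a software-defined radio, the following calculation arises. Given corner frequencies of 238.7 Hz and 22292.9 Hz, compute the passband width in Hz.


Bandwidth is the difference of -3dB frequencies:
BW = f_high - f_low
   = 22292.9 - 238.7
   = 22054.2 Hz

22054.2 Hz


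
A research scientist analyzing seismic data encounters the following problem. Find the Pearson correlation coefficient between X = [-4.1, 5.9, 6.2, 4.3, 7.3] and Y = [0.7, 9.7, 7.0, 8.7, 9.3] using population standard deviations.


Pearson correlation coefficient (population):
r = cov(X,Y) / (std(X) * std(Y))
Mean X = 3.92, Mean Y = 7.08
Cov(X,Y) = 12.8584
Std(X) = 4.1233, Std(Y) = 3.320482
r = 0.9392

0.9392


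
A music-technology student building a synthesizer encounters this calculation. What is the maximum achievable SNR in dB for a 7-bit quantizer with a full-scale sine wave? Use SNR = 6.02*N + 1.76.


Theoretical SNR for a full-scale sinusoid:
SNR = 6.02 * N + 1.76
    = 6.02 * 7 + 1.76
    = 42.14 + 1.76
    = 43.9 dB

43.9 dB


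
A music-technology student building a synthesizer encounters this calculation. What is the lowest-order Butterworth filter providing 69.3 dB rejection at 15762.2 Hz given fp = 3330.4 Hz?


Butterworth filter order formula:
n = log10(10^(A/10) - 1) / (2 * log10(f_stop/f_pass))
10^(69.3/10) - 1 = 8511379.382
f_stop/f_pass = 15762.2 / 3330.4 = 4.7328
n = 5.1324 -> ceil = 6

6


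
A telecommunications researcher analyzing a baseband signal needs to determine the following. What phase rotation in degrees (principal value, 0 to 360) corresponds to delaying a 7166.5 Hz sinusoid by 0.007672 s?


Phase shift from frequency and time delay:
phi = 360 * f * t_delay
    = 360 * 7166.5 * 0.007672
    = 19793.3 degrees
    mod 360 = 353.3 degrees

353.3 degrees


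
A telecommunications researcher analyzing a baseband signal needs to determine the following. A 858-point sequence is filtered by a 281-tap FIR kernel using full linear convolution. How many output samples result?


Linear convolution output length:
L = N + M - 1
  = 858 + 281 - 1
  = 1138 samples

1138


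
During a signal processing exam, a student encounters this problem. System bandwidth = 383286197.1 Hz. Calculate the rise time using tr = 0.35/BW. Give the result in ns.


Rise time from bandwidth relationship:
tr = 0.35 / BW
   = 0.35 / 383286197.1
   = 9.131557636e-10 s
   = 0.9132 ns

0.9132 ns


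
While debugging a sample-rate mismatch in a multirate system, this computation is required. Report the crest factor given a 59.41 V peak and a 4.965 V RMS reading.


Crest factor is the ratio of peak to RMS:
CF = V_peak / V_rms
   = 59.41 / 4.965
   = 11.9658

11.9658


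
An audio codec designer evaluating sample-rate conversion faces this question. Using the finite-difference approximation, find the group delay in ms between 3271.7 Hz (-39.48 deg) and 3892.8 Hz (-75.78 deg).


Group delay from phase difference:
tau = -d(phi)/d(omega)
d(phi) = -36.3 deg = -0.633555 rad
d(omega) = 2*pi*(3892.8 - 3271.7) = 3902.4864 rad/s
tau = -(-0.633555) / 3902.4864
    = 0.1623 ms

0.1623 ms


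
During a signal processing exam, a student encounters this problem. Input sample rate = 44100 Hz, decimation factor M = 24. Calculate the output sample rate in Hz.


Decimation reduces the sample rate:
fs_out = fs_in / M
       = 44100 / 24
       = 1837.5 Hz

1837.5 Hz


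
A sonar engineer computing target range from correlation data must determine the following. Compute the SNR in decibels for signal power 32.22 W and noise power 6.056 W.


SNR in decibels:
SNR = 10 * log10(Ps / Pn)
    = 10 * log10(32.22 / 6.056)
    = 10 * log10(5.3203)
    = 10 * 0.7259
    = 7.26 dB

7.26 dB


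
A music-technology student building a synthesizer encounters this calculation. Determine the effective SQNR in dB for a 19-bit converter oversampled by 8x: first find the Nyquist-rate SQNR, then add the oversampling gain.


Step 1 — baseline SQNR at Nyquist:
SQNR_base = 6.02*N + 1.76
          = 6.02*19 + 1.76
          = 116.14 dB

Step 2 — oversampling processing gain:
G = 10*log10(OSR) = 10*log10(8) = 9.03 dB

Step 3 — total:
SQNR_total = 116.14 + 9.03 = 125.17 dB

Base SQNR = 116.14 dB; oversampled SQNR = 125.17 dB


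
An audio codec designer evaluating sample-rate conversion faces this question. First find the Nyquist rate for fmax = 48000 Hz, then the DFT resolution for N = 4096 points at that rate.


Step 1 — Nyquist sampling rate:
fs = 2 * fmax = 2 * 48000 = 96000 Hz

Step 2 — DFT bin spacing:
df = fs / N = 96000 / 4096 = 23.4375 Hz

23.4375 Hz


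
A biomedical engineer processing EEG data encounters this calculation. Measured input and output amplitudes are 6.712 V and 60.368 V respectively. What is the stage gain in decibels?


Voltage gain in dB:
G = 20 * log10(Vout / Vin)
  = 20 * log10(60.368 / 6.712)
  = 20 * log10(8.994041)
  = 20 * 0.953955
  = 19.08 dB

19.08 dB


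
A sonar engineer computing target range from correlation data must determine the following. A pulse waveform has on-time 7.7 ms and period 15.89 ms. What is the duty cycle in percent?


Duty cycle as a percentage:
DC = (t_on / T) * 100
   = (7.7 / 15.89) * 100
   = 0.484581 * 100
   = 48.46 %

48.46 %


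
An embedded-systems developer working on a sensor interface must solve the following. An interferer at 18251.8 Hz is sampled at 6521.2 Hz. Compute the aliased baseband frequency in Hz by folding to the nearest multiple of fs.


Compute the nearest integer multiple of fs to the signal:
n = round(18251.8 / 6521.2) = 3
f_alias = |18251.8 - 3 * 6521.2|
        = |18251.8 - 19563.6|
        = 1311.8 Hz

1311.8


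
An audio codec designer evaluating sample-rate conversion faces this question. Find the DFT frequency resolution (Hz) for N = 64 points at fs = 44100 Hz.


DFT frequency resolution:
df = fs / N
   = 44100 / 64
   = 689.0625 Hz

689.0625 Hz


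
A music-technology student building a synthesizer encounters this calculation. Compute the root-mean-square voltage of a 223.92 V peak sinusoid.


RMS voltage for a sinusoidal waveform:
V_rms = V_peak / sqrt(2)
      = 223.92 / 1.414214
      = 158.335 V

158.335 V


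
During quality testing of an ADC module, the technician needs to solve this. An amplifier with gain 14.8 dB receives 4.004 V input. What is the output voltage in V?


Output voltage from dB gain:
V_out = V_in * 10^(gain_dB / 20)
      = 4.004 * 10^(14.8 / 20)
      = 4.004 * 5.495409
      = 22.0036 V

22.0036 V


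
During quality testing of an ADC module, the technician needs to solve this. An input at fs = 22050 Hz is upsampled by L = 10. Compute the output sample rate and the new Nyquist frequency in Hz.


Step 1 — output sample rate after interpolation by L:
fs_out = L * fs_in = 10 * 22050 = 220500 Hz

Step 2 — Nyquist frequency of the output stream:
f_Nyq = fs_out / 2 = 220500 / 2 = 110250.0 Hz

fs_out = 220500 Hz; f_Nyquist = 110250.0 Hz


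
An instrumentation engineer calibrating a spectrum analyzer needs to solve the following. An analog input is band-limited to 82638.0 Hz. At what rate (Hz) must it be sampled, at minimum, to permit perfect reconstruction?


The Nyquist rate is twice the maximum frequency component.
fs_min = 2 * fmax
      = 2 * 82638.0
      = 165276.0 Hz

165276.0


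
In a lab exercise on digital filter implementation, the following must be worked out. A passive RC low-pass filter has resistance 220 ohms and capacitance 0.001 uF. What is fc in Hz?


Cutoff frequency of a first-order RC filter:
fc = 1 / (2 * pi * R * C)
C = 0.001 uF = 1e-09 F
fc = 1 / (2 * pi * 220 * 1e-09)
   = 1 / 1.3823007675795e-06
   = 723431.559509 Hz

723431.559509 Hz


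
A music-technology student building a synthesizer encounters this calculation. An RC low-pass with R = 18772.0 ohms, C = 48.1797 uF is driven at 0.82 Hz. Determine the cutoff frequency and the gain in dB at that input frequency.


Step 1 — cutoff frequency:
fc = 1 / (2*pi*R*C)
C = 48.1797 uF = 4.81797e-05 F
fc = 1 / (2*pi*18772.0*4.81797e-05)
   = 0.175973 Hz

Step 2 — magnitude at f = 0.82 Hz:
|H(f)| = 1 / sqrt(1 + (f/fc)^2)
f/fc = 0.82 / 0.175973 = 4.659806
|H| = 1 / sqrt(1 + 21.713792) = 0.209824
|H|_dB = 20*log10(0.209824) = -13.56 dB

fc = 0.175973 Hz; |H(0.82 Hz)| = -13.56 dB


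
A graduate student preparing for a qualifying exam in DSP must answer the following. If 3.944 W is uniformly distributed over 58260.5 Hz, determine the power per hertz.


Power spectral density:
PSD = P / BW
    = 3.944 / 58260.5
    = 6.77e-05 W/Hz

6.77e-05 W/Hz


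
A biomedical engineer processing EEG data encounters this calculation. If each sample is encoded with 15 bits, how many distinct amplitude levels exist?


Number of quantization levels = 2^N
= 2^15
= 32768

32768


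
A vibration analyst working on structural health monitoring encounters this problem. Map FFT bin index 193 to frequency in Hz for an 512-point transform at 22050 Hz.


Frequency of DFT bin k:
f_k = k * fs / N
    = 193 * 22050 / 512
    = 4255650 / 512
    = 8311.816 Hz

8311.816 Hz


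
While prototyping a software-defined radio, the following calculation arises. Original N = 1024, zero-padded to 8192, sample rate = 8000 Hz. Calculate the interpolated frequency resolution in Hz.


Frequency resolution after zero-padding:
N_padded = 1024 * 8 = 8192
df = fs / N_padded
   = 8000 / 8192
   = 0.9766 Hz

0.9766 Hz


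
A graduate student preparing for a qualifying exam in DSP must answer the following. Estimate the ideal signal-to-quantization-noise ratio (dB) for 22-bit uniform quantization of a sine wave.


Theoretical SNR for a full-scale sinusoid:
SNR = 6.02 * N + 1.76
    = 6.02 * 22 + 1.76
    = 132.44 + 1.76
    = 134.2 dB

134.2 dB


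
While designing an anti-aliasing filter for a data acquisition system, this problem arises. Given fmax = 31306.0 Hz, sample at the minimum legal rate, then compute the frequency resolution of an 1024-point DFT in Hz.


Step 1 — Nyquist sampling rate:
fs = 2 * fmax = 2 * 31306.0 = 62612.0 Hz

Step 2 — DFT bin spacing:
df = fs / N = 62612.0 / 1024 = 61.1445 Hz

61.1445 Hz


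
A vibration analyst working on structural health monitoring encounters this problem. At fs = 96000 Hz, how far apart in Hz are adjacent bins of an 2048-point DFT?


DFT frequency resolution:
df = fs / N
   = 96000 / 2048
   = 46.875 Hz

46.875 Hz


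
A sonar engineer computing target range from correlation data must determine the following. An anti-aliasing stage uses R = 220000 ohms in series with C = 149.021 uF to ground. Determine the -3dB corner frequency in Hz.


Cutoff frequency of a first-order RC filter:
fc = 1 / (2 * pi * R * C)
C = 149.021 uF = 0.000149021 F
fc = 1 / (2 * pi * 220000 * 0.000149021)
   = 1 / 205.99184268547
   = 0.004855 Hz

0.004855 Hz


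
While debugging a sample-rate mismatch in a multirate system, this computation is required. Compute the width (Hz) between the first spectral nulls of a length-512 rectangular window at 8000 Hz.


Main lobe width for a rectangular window:
Width = 2 * fs / N
      = 2 * 8000 / 512
      = 16000 / 512
      = 31.25 Hz

31.25 Hz


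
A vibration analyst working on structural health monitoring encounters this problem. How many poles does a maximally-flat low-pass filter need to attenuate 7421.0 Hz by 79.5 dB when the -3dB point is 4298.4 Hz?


Butterworth filter order formula:
n = log10(10^(A/10) - 1) / (2 * log10(f_stop/f_pass))
10^(79.5/10) - 1 = 89125092.8134
f_stop/f_pass = 7421.0 / 4298.4 = 1.7265
n = 16.7611 -> ceil = 17

17


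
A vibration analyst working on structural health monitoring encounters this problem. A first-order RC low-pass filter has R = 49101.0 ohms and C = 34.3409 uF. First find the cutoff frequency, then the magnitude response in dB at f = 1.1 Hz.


Step 1 — cutoff frequency:
fc = 1 / (2*pi*R*C)
C = 34.3409 uF = 3.43409e-05 F
fc = 1 / (2*pi*49101.0*3.43409e-05)
   = 0.0943883 Hz

Step 2 — magnitude at f = 1.1 Hz:
|H(f)| = 1 / sqrt(1 + (f/fc)^2)
f/fc = 1.1 / 0.0943883 = 11.653987
|H| = 1 / sqrt(1 + 135.815413) = 0.0854934
|H|_dB = 20*log10(0.0854934) = -21.36 dB

fc = 0.0943883 Hz; |H(1.1 Hz)| = -21.36 dB


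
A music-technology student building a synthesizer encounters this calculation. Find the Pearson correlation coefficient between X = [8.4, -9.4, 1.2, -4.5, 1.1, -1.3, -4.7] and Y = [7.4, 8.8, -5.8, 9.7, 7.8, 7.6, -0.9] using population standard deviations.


Pearson correlation coefficient (population):
r = cov(X,Y) / (std(X) * std(Y))
Mean X = -1.3143, Mean Y = 4.9429
Cov(X,Y) = -3.252245
Std(X) = 5.257764, Std(Y) = 5.455235
r = -0.1134

-0.1134


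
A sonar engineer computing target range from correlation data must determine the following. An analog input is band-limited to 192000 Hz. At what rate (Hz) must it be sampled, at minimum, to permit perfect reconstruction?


The Nyquist rate is twice the maximum frequency component.
fs_min = 2 * fmax
      = 2 * 192000
      = 384000 Hz

384000


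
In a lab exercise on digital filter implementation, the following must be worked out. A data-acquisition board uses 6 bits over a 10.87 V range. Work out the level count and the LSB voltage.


Step 1 — number of quantization levels:
L = 2^N = 2^6 = 64

Step 2 — LSB step size:
delta = Vfs / L
      = 10.87 / 64
      = 0.16984375 V

Levels = 64; step size = 0.16984375 V


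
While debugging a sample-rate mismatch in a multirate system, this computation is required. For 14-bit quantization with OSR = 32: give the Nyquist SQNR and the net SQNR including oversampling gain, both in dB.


Step 1 — baseline SQNR at Nyquist:
SQNR_base = 6.02*N + 1.76
          = 6.02*14 + 1.76
          = 86.04 dB

Step 2 — oversampling processing gain:
G = 10*log10(OSR) = 10*log10(32) = 15.05 dB

Step 3 — total:
SQNR_total = 86.04 + 15.05 = 101.09 dB

Base SQNR = 86.04 dB; oversampled SQNR = 101.09 dB


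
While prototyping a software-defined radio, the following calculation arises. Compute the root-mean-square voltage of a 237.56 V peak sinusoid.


RMS voltage for a sinusoidal waveform:
V_rms = V_peak / sqrt(2)
      = 237.56 / 1.414214
      = 167.98 V

167.98 V


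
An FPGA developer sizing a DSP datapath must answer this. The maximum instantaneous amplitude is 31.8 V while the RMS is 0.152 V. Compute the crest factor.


Crest factor is the ratio of peak to RMS:
CF = V_peak / V_rms
   = 31.8 / 0.152
   = 209.2105

209.2105


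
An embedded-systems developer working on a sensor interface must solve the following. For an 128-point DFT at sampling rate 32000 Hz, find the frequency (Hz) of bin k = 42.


Frequency of DFT bin k:
f_k = k * fs / N
    = 42 * 32000 / 128
    = 1344000 / 128
    = 10500.0 Hz

10500.0 Hz


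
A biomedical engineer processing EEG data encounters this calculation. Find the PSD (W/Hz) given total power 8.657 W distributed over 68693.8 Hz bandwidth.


Power spectral density:
PSD = P / BW
    = 8.657 / 68693.8
    = 0.00012602 W/Hz

0.00012602 W/Hz


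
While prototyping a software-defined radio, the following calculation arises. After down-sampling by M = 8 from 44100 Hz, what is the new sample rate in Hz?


Decimation reduces the sample rate:
fs_out = fs_in / M
       = 44100 / 8
       = 5512.5 Hz

5512.5 Hz


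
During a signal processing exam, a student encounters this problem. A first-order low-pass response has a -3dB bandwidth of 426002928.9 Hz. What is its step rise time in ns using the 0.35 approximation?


Rise time from bandwidth relationship:
tr = 0.35 / BW
   = 0.35 / 426002928.9
   = 8.215905954e-10 s
   = 0.8216 ns

0.8216 ns


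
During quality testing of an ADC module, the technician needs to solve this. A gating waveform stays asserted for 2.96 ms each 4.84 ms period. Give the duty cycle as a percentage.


Duty cycle as a percentage:
DC = (t_on / T) * 100
   = (2.96 / 4.84) * 100
   = 0.61157 * 100
   = 61.16 %

61.16 %


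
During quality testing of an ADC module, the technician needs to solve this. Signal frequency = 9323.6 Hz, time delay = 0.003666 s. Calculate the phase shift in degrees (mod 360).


Phase shift from frequency and time delay:
phi = 360 * f * t_delay
    = 360 * 9323.6 * 0.003666
    = 12304.91 degrees
    mod 360 = 64.91 degrees

64.91 degrees


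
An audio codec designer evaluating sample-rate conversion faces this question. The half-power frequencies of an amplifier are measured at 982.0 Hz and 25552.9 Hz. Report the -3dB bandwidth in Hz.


Bandwidth is the difference of -3dB frequencies:
BW = f_high - f_low
   = 25552.9 - 982.0
   = 24570.9 Hz

24570.9 Hz


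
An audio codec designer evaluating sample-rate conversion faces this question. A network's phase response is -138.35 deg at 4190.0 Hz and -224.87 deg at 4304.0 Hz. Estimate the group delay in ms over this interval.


Group delay from phase difference:
tau = -d(phi)/d(omega)
d(phi) = -86.52 deg = -1.510059 rad
d(omega) = 2*pi*(4304.0 - 4190.0) = 716.2831 rad/s
tau = -(-1.510059) / 716.2831
    = 2.1082 ms

2.1082 ms


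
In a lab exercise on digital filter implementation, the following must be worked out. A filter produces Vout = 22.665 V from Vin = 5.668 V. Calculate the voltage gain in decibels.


Voltage gain in dB:
G = 20 * log10(Vout / Vin)
  = 20 * log10(22.665 / 5.668)
  = 20 * log10(3.998765)
  = 20 * 0.601926
  = 12.04 dB

12.04 dB


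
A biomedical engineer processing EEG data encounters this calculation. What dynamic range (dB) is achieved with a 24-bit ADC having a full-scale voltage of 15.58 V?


Dynamic range from full-scale to LSB:
V_min = V_max / 2^bits = 15.58 / 2^24
DR = 20 * log10(V_max / V_min)
   = 20 * log10(2^24)
   = 20 * 24 * log10(2)
   = 144.49 dB

144.49 dB


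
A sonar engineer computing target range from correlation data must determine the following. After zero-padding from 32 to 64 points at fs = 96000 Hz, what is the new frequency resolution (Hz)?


Frequency resolution after zero-padding:
N_padded = 32 * 2 = 64
df = fs / N_padded
   = 96000 / 64
   = 1500.0 Hz

1500.0 Hz


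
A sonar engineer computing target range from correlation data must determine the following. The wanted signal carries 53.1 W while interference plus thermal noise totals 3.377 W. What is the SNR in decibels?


SNR in decibels:
SNR = 10 * log10(Ps / Pn)
    = 10 * log10(53.1 / 3.377)
    = 10 * log10(15.724)
    = 10 * 1.1966
    = 11.97 dB

11.97 dB


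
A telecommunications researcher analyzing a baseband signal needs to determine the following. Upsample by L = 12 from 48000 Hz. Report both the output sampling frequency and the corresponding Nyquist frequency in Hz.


Step 1 — output sample rate after interpolation by L:
fs_out = L * fs_in = 12 * 48000 = 576000 Hz

Step 2 — Nyquist frequency of the output stream:
f_Nyq = fs_out / 2 = 576000 / 2 = 288000.0 Hz

fs_out = 576000 Hz; f_Nyquist = 288000.0 Hz


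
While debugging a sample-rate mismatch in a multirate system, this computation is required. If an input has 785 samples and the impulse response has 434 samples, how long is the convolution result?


Linear convolution output length:
L = N + M - 1
  = 785 + 434 - 1
  = 1218 samples

1218


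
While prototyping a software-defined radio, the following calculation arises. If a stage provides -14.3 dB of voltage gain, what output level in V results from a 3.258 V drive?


Output voltage from dB gain:
V_out = V_in * 10^(gain_dB / 20)
      = 3.258 * 10^(-14.3 / 20)
      = 3.258 * 0.192752
      = 0.628 V

0.628 V


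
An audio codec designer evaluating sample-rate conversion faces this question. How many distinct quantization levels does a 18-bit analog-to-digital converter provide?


Number of quantization levels = 2^N
= 2^18
= 262144

262144


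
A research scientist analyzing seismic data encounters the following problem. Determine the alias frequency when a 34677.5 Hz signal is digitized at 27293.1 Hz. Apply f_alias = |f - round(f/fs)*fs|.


Compute the nearest integer multiple of fs to the signal:
n = round(34677.5 / 27293.1) = 1
f_alias = |34677.5 - 1 * 27293.1|
        = |34677.5 - 27293.1|
        = 7384.4 Hz

7384.4


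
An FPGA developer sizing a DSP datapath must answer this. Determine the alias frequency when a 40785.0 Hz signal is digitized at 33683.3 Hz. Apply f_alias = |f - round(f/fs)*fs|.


Compute the nearest integer multiple of fs to the signal:
n = round(40785.0 / 33683.3) = 1
f_alias = |40785.0 - 1 * 33683.3|
        = |40785.0 - 33683.3|
        = 7101.7 Hz

7101.7


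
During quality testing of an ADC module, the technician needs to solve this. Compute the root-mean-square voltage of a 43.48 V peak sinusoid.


RMS voltage for a sinusoidal waveform:
V_rms = V_peak / sqrt(2)
      = 43.48 / 1.414214
      = 30.745 V

30.745 V


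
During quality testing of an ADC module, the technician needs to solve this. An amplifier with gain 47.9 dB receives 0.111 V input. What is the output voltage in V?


Output voltage from dB gain:
V_out = V_in * 10^(gain_dB / 20)
      = 0.111 * 10^(47.9 / 20)
      = 0.111 * 248.313311
      = 27.5628 V

27.5628 V


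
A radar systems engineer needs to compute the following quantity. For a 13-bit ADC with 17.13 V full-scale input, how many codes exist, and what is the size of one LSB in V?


Step 1 — number of quantization levels:
L = 2^N = 2^13 = 8192

Step 2 — LSB step size:
delta = Vfs / L
      = 17.13 / 8192
      = 0.00209106 V

Levels = 8192; step size = 0.00209106 V


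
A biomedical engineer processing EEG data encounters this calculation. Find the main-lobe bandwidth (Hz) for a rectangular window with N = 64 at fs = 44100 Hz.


Main lobe width for a rectangular window:
Width = 2 * fs / N
      = 2 * 44100 / 64
      = 88200 / 64
      = 1378.125 Hz

1378.125 Hz


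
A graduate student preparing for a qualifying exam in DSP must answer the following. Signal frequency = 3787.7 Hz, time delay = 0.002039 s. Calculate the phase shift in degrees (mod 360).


Phase shift from frequency and time delay:
phi = 360 * f * t_delay
    = 360 * 3787.7 * 0.002039
    = 2780.32 degrees
    mod 360 = 260.32 degrees

260.32 degrees


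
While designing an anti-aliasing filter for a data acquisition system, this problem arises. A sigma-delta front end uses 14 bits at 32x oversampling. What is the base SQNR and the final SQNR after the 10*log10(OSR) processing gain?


Step 1 — baseline SQNR at Nyquist:
SQNR_base = 6.02*N + 1.76
          = 6.02*14 + 1.76
          = 86.04 dB

Step 2 — oversampling processing gain:
G = 10*log10(OSR) = 10*log10(32) = 15.05 dB

Step 3 — total:
SQNR_total = 86.04 + 15.05 = 101.09 dB

Base SQNR = 86.04 dB; oversampled SQNR = 101.09 dB


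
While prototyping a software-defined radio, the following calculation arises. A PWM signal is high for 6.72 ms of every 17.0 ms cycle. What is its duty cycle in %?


Duty cycle as a percentage:
DC = (t_on / T) * 100
   = (6.72 / 17.0) * 100
   = 0.395294 * 100
   = 39.53 %

39.53 %


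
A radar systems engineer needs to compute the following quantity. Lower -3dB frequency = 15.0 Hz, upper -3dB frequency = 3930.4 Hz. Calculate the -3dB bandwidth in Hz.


Bandwidth is the difference of -3dB frequencies:
BW = f_high - f_low
   = 3930.4 - 15.0
   = 3915.4 Hz

3915.4 Hz


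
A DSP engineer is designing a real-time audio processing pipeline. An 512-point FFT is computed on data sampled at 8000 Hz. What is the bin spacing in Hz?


DFT frequency resolution:
df = fs / N
   = 8000 / 512
   = 15.625 Hz

15.625 Hz


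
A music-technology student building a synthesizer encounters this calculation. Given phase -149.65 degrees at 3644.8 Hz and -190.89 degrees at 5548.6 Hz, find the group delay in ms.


Group delay from phase difference:
tau = -d(phi)/d(omega)
d(phi) = -41.24 deg = -0.719774 rad
d(omega) = 2*pi*(5548.6 - 3644.8) = 11961.9282 rad/s
tau = -(-0.719774) / 11961.9282
    = 0.0602 ms

0.0602 ms


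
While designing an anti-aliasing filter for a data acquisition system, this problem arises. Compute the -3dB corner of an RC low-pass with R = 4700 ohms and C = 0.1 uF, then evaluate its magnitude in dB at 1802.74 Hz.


Step 1 — cutoff frequency:
fc = 1 / (2*pi*R*C)
C = 0.1 uF = 1e-07 F
fc = 1 / (2*pi*4700*1e-07)
   = 338.628 Hz

Step 2 — magnitude at f = 1802.74 Hz:
|H(f)| = 1 / sqrt(1 + (f/fc)^2)
f/fc = 1802.74 / 338.628 = 5.323659
|H| = 1 / sqrt(1 + 28.341345) = 0.184612
|H|_dB = 20*log10(0.184612) = -14.67 dB

fc = 338.628 Hz; |H(1802.74 Hz)| = -14.67 dB


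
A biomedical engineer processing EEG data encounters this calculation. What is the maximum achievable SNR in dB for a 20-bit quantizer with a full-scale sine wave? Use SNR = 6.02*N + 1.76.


Theoretical SNR for a full-scale sinusoid:
SNR = 6.02 * N + 1.76
    = 6.02 * 20 + 1.76
    = 120.4 + 1.76
    = 122.16 dB

122.16 dB


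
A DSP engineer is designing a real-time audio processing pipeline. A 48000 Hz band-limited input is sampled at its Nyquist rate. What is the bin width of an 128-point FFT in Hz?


Step 1 — Nyquist sampling rate:
fs = 2 * fmax = 2 * 48000 = 96000 Hz

Step 2 — DFT bin spacing:
df = fs / N = 96000 / 128 = 750.0 Hz

750.0 Hz


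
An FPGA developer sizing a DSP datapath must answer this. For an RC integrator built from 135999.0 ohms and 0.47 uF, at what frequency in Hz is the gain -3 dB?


Cutoff frequency of a first-order RC filter:
fc = 1 / (2 * pi * R * C)
C = 0.47 uF = 4.7e-07 F
fc = 1 / (2 * pi * 135999.0 * 4.7e-07)
   = 1 / 0.40161825173782
   = 2.489927 Hz

2.489927 Hz


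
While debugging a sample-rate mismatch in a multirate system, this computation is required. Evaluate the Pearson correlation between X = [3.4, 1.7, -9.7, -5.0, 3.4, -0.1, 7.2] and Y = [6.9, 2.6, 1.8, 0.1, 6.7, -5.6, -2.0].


Pearson correlation coefficient (population):
r = cov(X,Y) / (std(X) * std(Y))
Mean X = 0.1286, Mean Y = 1.5
Cov(X,Y) = 2.501429
Std(X) = 5.302752, Std(Y) = 4.176807
r = 0.1129

0.1129


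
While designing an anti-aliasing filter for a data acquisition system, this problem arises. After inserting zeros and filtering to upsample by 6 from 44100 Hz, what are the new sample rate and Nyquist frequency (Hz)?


Step 1 — output sample rate after interpolation by L:
fs_out = L * fs_in = 6 * 44100 = 264600 Hz

Step 2 — Nyquist frequency of the output stream:
f_Nyq = fs_out / 2 = 264600 / 2 = 132300.0 Hz

fs_out = 264600 Hz; f_Nyquist = 132300.0 Hz


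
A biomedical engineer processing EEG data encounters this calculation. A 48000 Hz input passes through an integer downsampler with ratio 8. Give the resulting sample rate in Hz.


Decimation reduces the sample rate:
fs_out = fs_in / M
       = 48000 / 8
       = 6000.0 Hz

6000.0 Hz


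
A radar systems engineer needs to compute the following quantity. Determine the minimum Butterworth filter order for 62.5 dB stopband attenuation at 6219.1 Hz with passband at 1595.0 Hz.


Butterworth filter order formula:
n = log10(10^(A/10) - 1) / (2 * log10(f_stop/f_pass))
10^(62.5/10) - 1 = 1778278.41
f_stop/f_pass = 6219.1 / 1595.0 = 3.8991
n = 5.2879 -> ceil = 6

6


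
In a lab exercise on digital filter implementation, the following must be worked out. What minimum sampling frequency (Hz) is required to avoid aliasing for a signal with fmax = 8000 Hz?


The Nyquist rate is twice the maximum frequency component.
fs_min = 2 * fmax
      = 2 * 8000
      = 16000 Hz

16000


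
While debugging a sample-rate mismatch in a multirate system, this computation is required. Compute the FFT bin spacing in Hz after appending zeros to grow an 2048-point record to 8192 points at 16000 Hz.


Frequency resolution after zero-padding:
N_padded = 2048 * 4 = 8192
df = fs / N_padded
   = 16000 / 8192
   = 1.9531 Hz

1.9531 Hz


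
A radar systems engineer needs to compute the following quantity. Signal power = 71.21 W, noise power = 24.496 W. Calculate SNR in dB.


SNR in decibels:
SNR = 10 * log10(Ps / Pn)
    = 10 * log10(71.21 / 24.496)
    = 10 * log10(2.907)
    = 10 * 0.4634
    = 4.63 dB

4.63 dB


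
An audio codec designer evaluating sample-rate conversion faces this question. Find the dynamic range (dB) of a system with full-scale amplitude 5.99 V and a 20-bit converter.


Dynamic range from full-scale to LSB:
V_min = V_max / 2^bits = 5.99 / 2^20
DR = 20 * log10(V_max / V_min)
   = 20 * log10(2^20)
   = 20 * 20 * log10(2)
   = 120.41 dB

120.41 dB
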